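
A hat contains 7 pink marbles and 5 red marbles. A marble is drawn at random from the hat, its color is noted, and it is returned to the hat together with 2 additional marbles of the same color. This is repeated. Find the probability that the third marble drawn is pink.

7/12

Sum over the four possibilities for the first two draws (pink/not-pink each), tracking how the pink count and total change by +2 per draw.
P(third is pink) = 7/12 ≈ 0.5833. (In a Pólya urn every draw has the same marginal probability 7/12.)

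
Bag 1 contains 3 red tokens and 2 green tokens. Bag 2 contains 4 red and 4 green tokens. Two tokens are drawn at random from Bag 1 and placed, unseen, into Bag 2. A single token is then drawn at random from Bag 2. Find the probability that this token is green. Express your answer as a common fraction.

Condition on how many of the transferred tokens are green (from Bag 1: 2 green of 5; then Bag 2 has 10 total).
  0 green: C(2,0)C(3,2)/C(5,2) = 3/10; then P = 4/10
  1 green: C(2,1)C(3,1)/C(5,2) = 3/5; then P = 5/10
  2 green: C(2,2)C(3,0)/C(5,2) = 1/10; then P = 6/10
P(green from Bag 2) = 12/25 ≈ 0.4800.

12/25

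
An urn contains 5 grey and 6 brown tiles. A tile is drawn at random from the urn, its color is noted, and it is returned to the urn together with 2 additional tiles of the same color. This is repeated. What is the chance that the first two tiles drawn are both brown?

After a brown draw the urn holds 8 brown out of 13.
P = (6/11)·(8/13) = 48/143 ≈ 0.3357.

48/143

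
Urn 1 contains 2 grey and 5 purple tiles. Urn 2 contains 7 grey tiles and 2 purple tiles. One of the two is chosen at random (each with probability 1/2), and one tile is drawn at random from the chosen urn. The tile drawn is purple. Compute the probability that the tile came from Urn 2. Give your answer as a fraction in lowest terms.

14/59

P(purple | Urn 1) = 5/7; P(purple | Urn 2) = 2/9.
P(purple) = 1/2·5/7 + 1/2·2/9 = 59/126.
By Bayes' rule, P(Urn 2 | purple) = 1/9 / 59/126 = 14/59 ≈ 0.2373.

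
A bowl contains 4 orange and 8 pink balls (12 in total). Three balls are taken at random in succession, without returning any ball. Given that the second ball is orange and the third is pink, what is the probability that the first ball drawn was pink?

P(first=pink and the second ball is orange and the third is pink) = (8/12)·(4/11)·(7/10) = 28/165.
P(E) = Σ over first color = 4/55 + 28/165 = 8/33.
By Bayes, P(first=pink | E) = 28/165 / 8/33 = 7/10 ≈ 0.7000.

7/10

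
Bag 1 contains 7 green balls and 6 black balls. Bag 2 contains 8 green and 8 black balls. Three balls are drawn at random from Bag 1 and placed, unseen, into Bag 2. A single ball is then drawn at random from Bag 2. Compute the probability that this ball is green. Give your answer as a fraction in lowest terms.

Condition on how many of the transferred balls are green (from Bag 1: 7 green of 13; then Bag 2 has 19 total).
  0 green: C(7,0)C(6,3)/C(13,3) = 10/143; then P = 8/19
  1 green: C(7,1)C(6,2)/C(13,3) = 105/286; then P = 9/19
  2 green: C(7,2)C(6,1)/C(13,3) = 63/143; then P = 10/19
  3 green: C(7,3)C(6,0)/C(13,3) = 35/286; then P = 11/19
P(green from Bag 2) = 125/247 ≈ 0.5061.

125/247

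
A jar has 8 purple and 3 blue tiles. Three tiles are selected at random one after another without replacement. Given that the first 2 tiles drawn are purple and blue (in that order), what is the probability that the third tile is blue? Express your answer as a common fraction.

After removing 1 purple, 1 blue, the jar has 2 blue out of 9 remaining.
P(third is blue | given) = 2/9 ≈ 0.2222.

2/9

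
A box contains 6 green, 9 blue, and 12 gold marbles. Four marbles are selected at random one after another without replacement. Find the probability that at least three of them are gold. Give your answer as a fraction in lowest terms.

Sum the hypergeometric tail for j = 3,…,4 gold marbles.
Favorable = C(12,3)·C(15,1) + C(12,4)·C(15,0) = 3795; total = C(27,4) = 17550.
P = 3795/17550 = 253/1170 ≈ 0.2162.

253/1170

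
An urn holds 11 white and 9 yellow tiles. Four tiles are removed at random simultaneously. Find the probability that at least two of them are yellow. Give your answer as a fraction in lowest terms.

Sum the hypergeometric tail for j = 2,…,4 yellow tiles.
Favorable = C(9,2)·C(11,2) + C(9,3)·C(11,1) + C(9,4)·C(11,0) = 3030; total = C(20,4) = 4845.
P = 3030/4845 = 202/323 ≈ 0.6254.

202/323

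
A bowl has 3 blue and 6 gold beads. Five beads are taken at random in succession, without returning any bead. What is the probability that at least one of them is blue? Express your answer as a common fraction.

20/21

Use the complement: P(at least one blue) = 1 − P(no blue).
P(none) = C(6,5)/C(9,5) = 6/126.
So P = 1 − 6/126 = 20/21 ≈ 0.9524.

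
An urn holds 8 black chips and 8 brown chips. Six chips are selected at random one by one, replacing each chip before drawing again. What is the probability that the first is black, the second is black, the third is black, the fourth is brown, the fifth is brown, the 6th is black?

1/64

Multiply the conditional probability of each draw in order, with replacement (the composition resets each draw).
P = (8/16) · (8/16) · (8/16) · (8/16) · (8/16) · (8/16) = 1/64 ≈ 0.0156.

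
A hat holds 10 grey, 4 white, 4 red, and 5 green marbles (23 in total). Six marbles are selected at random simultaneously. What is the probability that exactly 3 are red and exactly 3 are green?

40/100947

Unordered draws without replacement: count favorable combinations over C(23,6).
Favorable = C(10,0) · C(4,0) · C(4,3) · C(5,3) = 40; total = C(23,6) = 100947.
P = 40/100947 = 40/100947 ≈ 0.0004.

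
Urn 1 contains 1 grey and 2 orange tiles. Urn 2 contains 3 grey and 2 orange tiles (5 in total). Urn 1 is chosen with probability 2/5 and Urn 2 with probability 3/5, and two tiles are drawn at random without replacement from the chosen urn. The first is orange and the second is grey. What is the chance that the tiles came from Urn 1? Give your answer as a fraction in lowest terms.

P(E | Urn 1) = 1/3; P(E | Urn 2) = 3/10.
P(E) = 2/5·1/3 + 3/5·3/10 = 47/150.
By Bayes' rule, P(Urn 1 | E) = 2/15 / 47/150 = 20/47 ≈ 0.4255.

20/47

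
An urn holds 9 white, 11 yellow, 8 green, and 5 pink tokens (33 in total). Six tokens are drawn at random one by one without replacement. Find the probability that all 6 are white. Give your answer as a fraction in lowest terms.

3/39556

Unordered draws without replacement: count favorable combinations over C(33,6).
Favorable = C(9,6) · C(11,0) · C(8,0) · C(5,0) = 84; total = C(33,6) = 1107568.
P = 84/1107568 = 3/39556 ≈ 0.0001.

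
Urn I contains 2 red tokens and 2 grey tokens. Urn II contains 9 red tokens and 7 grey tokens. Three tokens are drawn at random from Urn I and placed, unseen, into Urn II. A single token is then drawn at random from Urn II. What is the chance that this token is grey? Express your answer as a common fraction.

Condition on how many of the transferred tokens are grey (from Urn I: 2 grey of 4; then Urn II has 19 total).
  1 grey: C(2,1)C(2,2)/C(4,3) = 1/2; then P = 8/19
  2 grey: C(2,2)C(2,1)/C(4,3) = 1/2; then P = 9/19
P(grey from Urn II) = 17/38 ≈ 0.4474.

17/38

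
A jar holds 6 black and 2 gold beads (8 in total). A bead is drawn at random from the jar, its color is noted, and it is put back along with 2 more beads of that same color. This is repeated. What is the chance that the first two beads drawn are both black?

3/5

After a black draw the jar holds 8 black out of 10.
P = (6/8)·(8/10) = 3/5 ≈ 0.6000.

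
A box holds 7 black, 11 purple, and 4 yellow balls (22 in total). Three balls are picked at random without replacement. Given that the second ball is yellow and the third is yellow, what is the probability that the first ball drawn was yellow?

1/10

P(first=yellow and the second ball is yellow and the third is yellow) = (4/22)·(3/21)·(2/20) = 1/385.
P(E) = Σ over first color = 1/110 + 1/70 + 1/385 = 2/77.
By Bayes, P(first=yellow | E) = 1/385 / 2/77 = 1/10 ≈ 0.1000.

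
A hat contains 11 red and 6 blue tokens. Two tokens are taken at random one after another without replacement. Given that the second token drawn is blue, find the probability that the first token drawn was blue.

5/16

P(first=blue and the second token drawn is blue) = (6/17)·(5/16) = 15/136.
P(the second token drawn is blue) = Σ over first color = 33/136 + 15/136 = 6/17.
By Bayes, P(first=blue | the second token drawn is blue) = 15/136 / 6/17 = 5/16 ≈ 0.3125.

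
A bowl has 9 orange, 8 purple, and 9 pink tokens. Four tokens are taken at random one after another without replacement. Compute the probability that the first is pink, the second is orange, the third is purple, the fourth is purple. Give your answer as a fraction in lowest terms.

Multiply the conditional probability of each draw in order, without replacement, so each draw removes one from its color and from the total.
P = (9/26) · (9/25) · (8/24) · (7/23) = 189/14950 ≈ 0.0126.

189/14950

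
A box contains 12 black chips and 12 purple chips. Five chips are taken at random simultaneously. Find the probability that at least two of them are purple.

271/322

Sum the hypergeometric tail for j = 2,…,5 purple chips.
Favorable = C(12,2)·C(12,3) + C(12,3)·C(12,2) + C(12,4)·C(12,1) + C(12,5)·C(12,0) = 35772; total = C(24,5) = 42504.
P = 35772/42504 = 271/322 ≈ 0.8416.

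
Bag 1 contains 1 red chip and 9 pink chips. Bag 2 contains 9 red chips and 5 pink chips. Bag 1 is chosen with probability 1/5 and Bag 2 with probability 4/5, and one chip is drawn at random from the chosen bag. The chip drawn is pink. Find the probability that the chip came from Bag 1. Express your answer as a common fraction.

P(pink | Bag 1) = 9/10; P(pink | Bag 2) = 5/14.
P(pink) = 1/5·9/10 + 4/5·5/14 = 163/350.
By Bayes' rule, P(Bag 1 | pink) = 9/50 / 163/350 = 63/163 ≈ 0.3865.

63/163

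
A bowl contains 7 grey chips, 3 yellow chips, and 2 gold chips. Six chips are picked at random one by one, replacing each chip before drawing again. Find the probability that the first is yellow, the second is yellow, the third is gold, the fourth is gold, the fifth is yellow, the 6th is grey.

7/27648

Multiply the conditional probability of each draw in order, with replacement (the composition resets each draw).
P = (3/12) · (3/12) · (2/12) · (2/12) · (3/12) · (7/12) = 7/27648 ≈ 0.0003.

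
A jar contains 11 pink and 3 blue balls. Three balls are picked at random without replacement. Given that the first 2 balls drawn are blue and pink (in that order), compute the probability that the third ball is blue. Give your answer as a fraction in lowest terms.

After removing 1 pink, 1 blue, the jar has 2 blue out of 12 remaining.
P(third is blue | given) = 2/12 = 1/6 ≈ 0.1667.

1/6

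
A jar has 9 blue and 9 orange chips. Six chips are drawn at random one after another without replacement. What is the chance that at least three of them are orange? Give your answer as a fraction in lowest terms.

Sum the hypergeometric tail for j = 3,…,6 orange chips.
Favorable = C(9,3)·C(9,3) + C(9,4)·C(9,2) + C(9,5)·C(9,1) + C(9,6)·C(9,0) = 12810; total = C(18,6) = 18564.
P = 12810/18564 = 305/442 ≈ 0.6900.

305/442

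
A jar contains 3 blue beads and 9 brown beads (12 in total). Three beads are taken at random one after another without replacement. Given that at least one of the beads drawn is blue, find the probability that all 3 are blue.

P(all 3 blue) = C(3,3)/C(12,3) = 1/220; P(at least one blue) = 1 − C(9,3)/C(12,3) = 34/55.
Since 'all 3 blue' ⊆ 'at least one blue', P(all 3 | at least one) = 1/220 / 34/55 = 1/136 ≈ 0.0074.

1/136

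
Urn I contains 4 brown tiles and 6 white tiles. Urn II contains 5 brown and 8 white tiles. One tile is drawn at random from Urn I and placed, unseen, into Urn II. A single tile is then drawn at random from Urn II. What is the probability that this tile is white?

43/70

Condition on how many of the transferred tiles are white (from Urn I: 6 white of 10; then Urn II has 14 total).
  0 white: C(6,0)C(4,1)/C(10,1) = 2/5; then P = 8/14
  1 white: C(6,1)C(4,0)/C(10,1) = 3/5; then P = 9/14
P(white from Urn II) = 43/70 ≈ 0.6143.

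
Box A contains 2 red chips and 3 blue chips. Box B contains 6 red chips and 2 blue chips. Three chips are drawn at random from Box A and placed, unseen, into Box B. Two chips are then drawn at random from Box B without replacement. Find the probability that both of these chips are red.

9/22

Condition on how many of the transferred chips are red (from Box A: 2 red of 5; then Box B has 11 total).
  0 red: C(2,0)C(3,3)/C(5,3) = 1/10; then P = C(6,2)/C(11,2) = 3/11
  1 red: C(2,1)C(3,2)/C(5,3) = 3/5; then P = C(7,2)/C(11,2) = 21/55
  2 red: C(2,2)C(3,1)/C(5,3) = 3/10; then P = C(8,2)/C(11,2) = 28/55
P(both red) = 9/22 ≈ 0.4091.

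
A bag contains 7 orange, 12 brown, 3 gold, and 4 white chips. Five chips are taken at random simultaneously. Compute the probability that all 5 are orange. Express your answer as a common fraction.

21/65780

Unordered draws without replacement: count favorable combinations over C(26,5).
Favorable = C(7,5) · C(12,0) · C(3,0) · C(4,0) = 21; total = C(26,5) = 65780.
P = 21/65780 = 21/65780 ≈ 0.0003.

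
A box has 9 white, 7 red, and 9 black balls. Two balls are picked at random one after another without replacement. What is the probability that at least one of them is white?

Use the complement: P(at least one white) = 1 − P(no white).
P(none) = C(16,2)/C(25,2) = 120/300.
So P = 1 − 120/300 = 3/5 ≈ 0.6000.

3/5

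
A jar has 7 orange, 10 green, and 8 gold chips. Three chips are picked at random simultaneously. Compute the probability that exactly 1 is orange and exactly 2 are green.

63/460

Unordered draws without replacement: count favorable combinations over C(25,3).
Favorable = C(7,1) · C(10,2) · C(8,0) = 315; total = C(25,3) = 2300.
P = 315/2300 = 63/460 ≈ 0.1370.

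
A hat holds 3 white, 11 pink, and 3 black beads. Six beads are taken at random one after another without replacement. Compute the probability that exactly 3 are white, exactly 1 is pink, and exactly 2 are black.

33/12376

Unordered draws without replacement: count favorable combinations over C(17,6).
Favorable = C(3,3) · C(11,1) · C(3,2) = 33; total = C(17,6) = 12376.
P = 33/12376 = 33/12376 ≈ 0.0027.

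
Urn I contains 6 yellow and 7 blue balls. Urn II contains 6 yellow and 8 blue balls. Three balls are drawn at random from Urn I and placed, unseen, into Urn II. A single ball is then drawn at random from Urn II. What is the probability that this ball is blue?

Condition on how many of the transferred balls are blue (from Urn I: 7 blue of 13; then Urn II has 17 total).
  0 blue: C(7,0)C(6,3)/C(13,3) = 10/143; then P = 8/17
  1 blue: C(7,1)C(6,2)/C(13,3) = 105/286; then P = 9/17
  2 blue: C(7,2)C(6,1)/C(13,3) = 63/143; then P = 10/17
  3 blue: C(7,3)C(6,0)/C(13,3) = 35/286; then P = 11/17
P(blue from Urn II) = 125/221 ≈ 0.5656.

125/221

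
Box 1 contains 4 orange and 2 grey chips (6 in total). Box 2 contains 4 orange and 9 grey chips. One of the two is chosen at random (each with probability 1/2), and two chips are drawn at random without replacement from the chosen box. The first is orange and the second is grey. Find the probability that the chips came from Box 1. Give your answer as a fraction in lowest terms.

P(E | Box 1) = 4/15; P(E | Box 2) = 3/13.
P(E) = 1/2·4/15 + 1/2·3/13 = 97/390.
By Bayes' rule, P(Box 1 | E) = 2/15 / 97/390 = 52/97 ≈ 0.5361.

52/97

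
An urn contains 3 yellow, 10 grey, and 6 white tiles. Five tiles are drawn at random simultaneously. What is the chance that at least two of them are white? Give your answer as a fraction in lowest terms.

2017/3876

Sum the hypergeometric tail for j = 2,…,5 white tiles.
Favorable = C(6,2)·C(13,3) + C(6,3)·C(13,2) + C(6,4)·C(13,1) + C(6,5)·C(13,0) = 6051; total = C(19,5) = 11628.
P = 6051/11628 = 2017/3876 ≈ 0.5204.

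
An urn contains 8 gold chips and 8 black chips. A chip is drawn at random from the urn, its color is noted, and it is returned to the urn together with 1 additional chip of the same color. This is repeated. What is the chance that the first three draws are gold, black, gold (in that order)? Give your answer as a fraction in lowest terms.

2/17

Track the composition after each reinforcement of +1.
P = (8/16) · (8/17) · (9/18) = 2/17 ≈ 0.1176.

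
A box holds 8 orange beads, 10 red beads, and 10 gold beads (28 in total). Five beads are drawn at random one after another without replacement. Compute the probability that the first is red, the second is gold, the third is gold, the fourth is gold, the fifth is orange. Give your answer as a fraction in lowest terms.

Multiply the conditional probability of each draw in order, without replacement, so each draw removes one from its color and from the total.
P = (10/28) · (10/27) · (9/26) · (8/25) · (8/24) = 4/819 ≈ 0.0049.

4/819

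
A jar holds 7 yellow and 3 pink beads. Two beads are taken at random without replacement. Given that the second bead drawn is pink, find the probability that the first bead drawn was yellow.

P(first=yellow and the second bead drawn is pink) = (7/10)·(3/9) = 7/30.
P(the second bead drawn is pink) = Σ over first color = 7/30 + 1/15 = 3/10.
By Bayes, P(first=yellow | the second bead drawn is pink) = 7/30 / 3/10 = 7/9 ≈ 0.7778.

7/9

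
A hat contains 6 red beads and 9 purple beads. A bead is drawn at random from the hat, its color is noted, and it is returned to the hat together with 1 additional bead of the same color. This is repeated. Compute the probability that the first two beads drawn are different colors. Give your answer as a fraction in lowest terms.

Either purple then red, or red then purple; after the first draw the total is 16.
P = (9/15)·(6/16) + (6/15)·(9/16) = 9/20 ≈ 0.4500.

9/20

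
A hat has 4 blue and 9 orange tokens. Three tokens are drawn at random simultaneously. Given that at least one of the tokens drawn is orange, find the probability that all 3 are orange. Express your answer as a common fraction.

14/47

P(all 3 orange) = C(9,3)/C(13,3) = 42/143; P(at least one orange) = 1 − C(4,3)/C(13,3) = 141/143.
Since 'all 3 orange' ⊆ 'at least one orange', P(all 3 | at least one) = 42/143 / 141/143 = 14/47 ≈ 0.2979.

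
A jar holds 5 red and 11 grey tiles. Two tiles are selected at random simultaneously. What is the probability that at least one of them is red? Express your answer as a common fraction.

Use the complement: P(at least one red) = 1 − P(no red).
P(none) = C(11,2)/C(16,2) = 55/120.
So P = 1 − 55/120 = 13/24 ≈ 0.5417.

13/24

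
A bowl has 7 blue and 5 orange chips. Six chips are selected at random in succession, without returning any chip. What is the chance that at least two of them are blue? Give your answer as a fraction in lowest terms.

Sum the hypergeometric tail for j = 2,…,6 blue chips.
Favorable = C(7,2)·C(5,4) + C(7,3)·C(5,3) + C(7,4)·C(5,2) + C(7,5)·C(5,1) + C(7,6)·C(5,0) = 917; total = C(12,6) = 924.
P = 917/924 = 131/132 ≈ 0.9924.

131/132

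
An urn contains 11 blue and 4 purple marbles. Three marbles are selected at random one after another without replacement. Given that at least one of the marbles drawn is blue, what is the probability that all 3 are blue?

P(all 3 blue) = C(11,3)/C(15,3) = 33/91; P(at least one blue) = 1 − C(4,3)/C(15,3) = 451/455.
Since 'all 3 blue' ⊆ 'at least one blue', P(all 3 | at least one) = 33/91 / 451/455 = 15/41 ≈ 0.3659.

15/41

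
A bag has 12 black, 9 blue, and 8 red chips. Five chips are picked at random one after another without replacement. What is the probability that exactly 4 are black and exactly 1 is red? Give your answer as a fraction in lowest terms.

Unordered draws without replacement: count favorable combinations over C(29,5).
Favorable = C(12,4) · C(9,0) · C(8,1) = 3960; total = C(29,5) = 118755.
P = 3960/118755 = 88/2639 ≈ 0.0333.

88/2639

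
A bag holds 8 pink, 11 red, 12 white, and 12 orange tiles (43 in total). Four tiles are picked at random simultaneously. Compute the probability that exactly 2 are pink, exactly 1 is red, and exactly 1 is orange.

264/8815

Unordered draws without replacement: count favorable combinations over C(43,4).
Favorable = C(8,2) · C(11,1) · C(12,0) · C(12,1) = 3696; total = C(43,4) = 123410.
P = 3696/123410 = 264/8815 ≈ 0.0299.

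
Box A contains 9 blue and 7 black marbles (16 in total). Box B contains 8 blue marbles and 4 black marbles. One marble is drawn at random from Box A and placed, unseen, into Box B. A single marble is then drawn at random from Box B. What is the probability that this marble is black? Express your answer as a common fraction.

Condition on how many of the transferred marbles are black (from Box A: 7 black of 16; then Box B has 13 total).
  0 black: C(7,0)C(9,1)/C(16,1) = 9/16; then P = 4/13
  1 black: C(7,1)C(9,0)/C(16,1) = 7/16; then P = 5/13
P(black from Box B) = 71/208 ≈ 0.3413.

71/208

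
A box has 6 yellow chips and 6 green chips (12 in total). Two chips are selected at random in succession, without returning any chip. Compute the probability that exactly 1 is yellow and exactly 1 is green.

6/11

Unordered draws without replacement: count favorable combinations over C(12,2).
Favorable = C(6,1) · C(6,1) = 36; total = C(12,2) = 66.
P = 36/66 = 6/11 ≈ 0.5455.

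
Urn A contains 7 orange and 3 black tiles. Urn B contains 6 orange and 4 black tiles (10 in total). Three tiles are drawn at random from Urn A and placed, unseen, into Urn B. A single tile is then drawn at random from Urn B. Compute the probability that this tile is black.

49/130

Condition on how many of the transferred tiles are black (from Urn A: 3 black of 10; then Urn B has 13 total).
  0 black: C(3,0)C(7,3)/C(10,3) = 7/24; then P = 4/13
  1 black: C(3,1)C(7,2)/C(10,3) = 21/40; then P = 5/13
  2 black: C(3,2)C(7,1)/C(10,3) = 7/40; then P = 6/13
  3 black: C(3,3)C(7,0)/C(10,3) = 1/120; then P = 7/13
P(black from Urn B) = 49/130 ≈ 0.3769.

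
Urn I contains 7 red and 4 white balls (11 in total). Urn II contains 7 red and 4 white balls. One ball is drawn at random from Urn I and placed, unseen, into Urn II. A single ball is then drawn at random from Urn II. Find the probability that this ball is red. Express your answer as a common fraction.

Condition on how many of the transferred balls are red (from Urn I: 7 red of 11; then Urn II has 12 total).
  0 red: C(7,0)C(4,1)/C(11,1) = 4/11; then P = 7/12
  1 red: C(7,1)C(4,0)/C(11,1) = 7/11; then P = 8/12
P(red from Urn II) = 7/11 ≈ 0.6364.

7/11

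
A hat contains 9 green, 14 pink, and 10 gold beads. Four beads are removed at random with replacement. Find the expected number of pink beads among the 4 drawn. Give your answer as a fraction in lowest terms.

56/33

By linearity of expectation, E[X] = Σ P(draw i is pink); each independent draw has P(pink) = 14/33.
E[X] = 4 · 14/33 = 56/33 ≈ 1.6970.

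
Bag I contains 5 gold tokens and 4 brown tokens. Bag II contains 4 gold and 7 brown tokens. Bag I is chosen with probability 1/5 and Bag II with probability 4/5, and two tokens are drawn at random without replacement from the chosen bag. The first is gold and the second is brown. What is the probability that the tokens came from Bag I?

P(E | Bag I) = 5/18; P(E | Bag II) = 14/55.
P(E) = 1/5·5/18 + 4/5·14/55 = 1283/4950.
By Bayes' rule, P(Bag I | E) = 1/18 / 1283/4950 = 275/1283 ≈ 0.2143.

275/1283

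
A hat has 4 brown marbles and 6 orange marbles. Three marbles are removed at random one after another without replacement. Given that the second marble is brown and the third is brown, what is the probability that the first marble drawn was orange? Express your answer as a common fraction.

3/4

P(first=orange and the second marble is brown and the third is brown) = (6/10)·(4/9)·(3/8) = 1/10.
P(E) = Σ over first color = 1/30 + 1/10 = 2/15.
By Bayes, P(first=orange | E) = 1/10 / 2/15 = 3/4 ≈ 0.7500.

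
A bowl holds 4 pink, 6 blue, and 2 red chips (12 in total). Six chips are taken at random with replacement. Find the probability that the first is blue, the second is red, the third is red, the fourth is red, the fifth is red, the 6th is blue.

1/5184

Multiply the conditional probability of each draw in order, with replacement (the composition resets each draw).
P = (6/12) · (2/12) · (2/12) · (2/12) · (2/12) · (6/12) = 1/5184 ≈ 0.0002.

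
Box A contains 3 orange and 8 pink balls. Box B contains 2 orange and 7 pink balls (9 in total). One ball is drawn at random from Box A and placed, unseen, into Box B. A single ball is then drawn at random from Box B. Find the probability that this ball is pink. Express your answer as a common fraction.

17/22

Condition on how many of the transferred balls are pink (from Box A: 8 pink of 11; then Box B has 10 total).
  0 pink: C(8,0)C(3,1)/C(11,1) = 3/11; then P = 7/10
  1 pink: C(8,1)C(3,0)/C(11,1) = 8/11; then P = 8/10
P(pink from Box B) = 17/22 ≈ 0.7727.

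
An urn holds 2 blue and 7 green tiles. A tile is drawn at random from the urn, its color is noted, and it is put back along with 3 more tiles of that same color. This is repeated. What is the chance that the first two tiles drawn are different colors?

7/27

Either blue then green, or green then blue; after the first draw the total is 12.
P = (2/9)·(7/12) + (7/9)·(2/12) = 7/27 ≈ 0.2593.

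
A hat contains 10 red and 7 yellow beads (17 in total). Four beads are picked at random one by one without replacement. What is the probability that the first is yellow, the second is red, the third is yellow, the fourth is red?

9/136

Multiply the conditional probability of each draw in order, without replacement, so each draw removes one from its color and from the total.
P = (7/17) · (10/16) · (6/15) · (9/14) = 9/136 ≈ 0.0662.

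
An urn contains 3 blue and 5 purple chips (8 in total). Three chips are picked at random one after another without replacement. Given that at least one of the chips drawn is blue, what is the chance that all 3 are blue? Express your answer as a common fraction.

P(all 3 blue) = C(3,3)/C(8,3) = 1/56; P(at least one blue) = 1 − C(5,3)/C(8,3) = 23/28.
Since 'all 3 blue' ⊆ 'at least one blue', P(all 3 | at least one) = 1/56 / 23/28 = 1/46 ≈ 0.0217.

1/46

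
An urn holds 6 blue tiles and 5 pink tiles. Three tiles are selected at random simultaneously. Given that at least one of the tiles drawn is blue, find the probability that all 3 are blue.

4/31

P(all 3 blue) = C(6,3)/C(11,3) = 4/33; P(at least one blue) = 1 − C(5,3)/C(11,3) = 31/33.
Since 'all 3 blue' ⊆ 'at least one blue', P(all 3 | at least one) = 4/33 / 31/33 = 4/31 ≈ 0.1290.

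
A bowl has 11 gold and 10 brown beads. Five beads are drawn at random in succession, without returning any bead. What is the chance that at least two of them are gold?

847/969

Sum the hypergeometric tail for j = 2,…,5 gold beads.
Favorable = C(11,2)·C(10,3) + C(11,3)·C(10,2) + C(11,4)·C(10,1) + C(11,5)·C(10,0) = 17787; total = C(21,5) = 20349.
P = 17787/20349 = 847/969 ≈ 0.8741.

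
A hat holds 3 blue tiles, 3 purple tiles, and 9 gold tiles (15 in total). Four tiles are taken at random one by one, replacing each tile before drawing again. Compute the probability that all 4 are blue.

Multiply the conditional probability of each draw in order, with replacement (the composition resets each draw).
P = (3/15) · (3/15) · (3/15) · (3/15) = 1/625 ≈ 0.0016.

1/625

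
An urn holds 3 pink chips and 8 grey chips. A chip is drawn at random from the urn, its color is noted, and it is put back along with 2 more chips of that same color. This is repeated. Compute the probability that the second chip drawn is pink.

3/11

Condition on the first draw. If first is pink (prob 3/11), second-pink has prob (5)/(13); if not (prob 8/11), it has prob 3/(13).
P = (3/11)·(5/13) + (8/11)·(3/13) = 3/11 ≈ 0.2727.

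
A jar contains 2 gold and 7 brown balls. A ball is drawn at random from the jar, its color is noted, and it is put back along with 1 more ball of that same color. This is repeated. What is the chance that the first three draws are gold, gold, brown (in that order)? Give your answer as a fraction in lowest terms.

Track the composition after each reinforcement of +1.
P = (2/9) · (3/10) · (7/11) = 7/165 ≈ 0.0424.

7/165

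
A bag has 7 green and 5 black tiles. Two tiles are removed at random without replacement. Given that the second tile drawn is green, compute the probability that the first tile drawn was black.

5/11

P(first=black and the second tile drawn is green) = (5/12)·(7/11) = 35/132.
P(the second tile drawn is green) = Σ over first color = 7/22 + 35/132 = 7/12.
By Bayes, P(first=black | the second tile drawn is green) = 35/132 / 7/12 = 5/11 ≈ 0.4545.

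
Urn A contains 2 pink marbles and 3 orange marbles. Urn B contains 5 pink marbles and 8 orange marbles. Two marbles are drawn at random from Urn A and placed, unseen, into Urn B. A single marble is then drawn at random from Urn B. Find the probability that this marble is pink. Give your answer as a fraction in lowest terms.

Condition on how many of the transferred marbles are pink (from Urn A: 2 pink of 5; then Urn B has 15 total).
  0 pink: C(2,0)C(3,2)/C(5,2) = 3/10; then P = 5/15
  1 pink: C(2,1)C(3,1)/C(5,2) = 3/5; then P = 6/15
  2 pink: C(2,2)C(3,0)/C(5,2) = 1/10; then P = 7/15
P(pink from Urn B) = 29/75 ≈ 0.3867.

29/75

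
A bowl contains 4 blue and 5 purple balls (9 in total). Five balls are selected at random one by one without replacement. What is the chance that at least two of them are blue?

5/6

Sum the hypergeometric tail for j = 2,…,4 blue balls.
Favorable = C(4,2)·C(5,3) + C(4,3)·C(5,2) + C(4,4)·C(5,1) = 105; total = C(9,5) = 126.
P = 105/126 = 5/6 ≈ 0.8333.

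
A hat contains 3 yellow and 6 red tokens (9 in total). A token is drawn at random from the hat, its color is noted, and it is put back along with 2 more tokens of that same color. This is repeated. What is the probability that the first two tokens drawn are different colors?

Either yellow then red, or red then yellow; after the first draw the total is 11.
P = (3/9)·(6/11) + (6/9)·(3/11) = 4/11 ≈ 0.3636.

4/11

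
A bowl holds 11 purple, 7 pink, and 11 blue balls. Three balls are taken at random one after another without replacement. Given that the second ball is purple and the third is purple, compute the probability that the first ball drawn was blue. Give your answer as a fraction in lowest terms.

P(first=blue and the second ball is purple and the third is purple) = (11/29)·(11/28)·(10/27) = 605/10962.
P(E) = Σ over first color = 55/1218 + 55/1566 + 605/10962 = 55/406.
By Bayes, P(first=blue | E) = 605/10962 / 55/406 = 11/27 ≈ 0.4074.

11/27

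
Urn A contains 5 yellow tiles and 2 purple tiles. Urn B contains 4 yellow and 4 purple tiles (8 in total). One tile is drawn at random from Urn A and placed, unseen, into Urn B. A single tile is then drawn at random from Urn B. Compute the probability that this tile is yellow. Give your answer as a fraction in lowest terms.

Condition on how many of the transferred tiles are yellow (from Urn A: 5 yellow of 7; then Urn B has 9 total).
  0 yellow: C(5,0)C(2,1)/C(7,1) = 2/7; then P = 4/9
  1 yellow: C(5,1)C(2,0)/C(7,1) = 5/7; then P = 5/9
P(yellow from Urn B) = 11/21 ≈ 0.5238.

11/21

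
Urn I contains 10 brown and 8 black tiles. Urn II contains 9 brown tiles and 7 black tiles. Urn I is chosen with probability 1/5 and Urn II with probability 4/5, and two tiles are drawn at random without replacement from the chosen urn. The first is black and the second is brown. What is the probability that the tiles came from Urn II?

P(E | Urn I) = 40/153; P(E | Urn II) = 21/80.
P(E) = 1/5·40/153 + 4/5·21/80 = 4013/15300.
By Bayes' rule, P(Urn II | E) = 21/100 / 4013/15300 = 3213/4013 ≈ 0.8006.

3213/4013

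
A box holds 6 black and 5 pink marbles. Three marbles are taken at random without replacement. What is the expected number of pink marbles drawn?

15/11

By linearity of expectation, E[X] = Σ P(draw i is pink); by symmetry each draw (even without replacement) has P(pink) = 5/11.
E[X] = 3 · 5/11 = 15/11 ≈ 1.3636.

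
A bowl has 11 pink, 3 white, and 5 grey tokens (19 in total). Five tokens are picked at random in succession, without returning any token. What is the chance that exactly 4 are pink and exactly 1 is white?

55/646

Unordered draws without replacement: count favorable combinations over C(19,5).
Favorable = C(11,4) · C(3,1) · C(5,0) = 990; total = C(19,5) = 11628.
P = 990/11628 = 55/646 ≈ 0.0851.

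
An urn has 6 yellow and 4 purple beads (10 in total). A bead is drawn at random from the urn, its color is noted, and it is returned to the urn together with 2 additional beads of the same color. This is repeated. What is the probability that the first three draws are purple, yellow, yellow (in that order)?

Track the composition after each reinforcement of +2.
P = (4/10) · (6/12) · (8/14) = 4/35 ≈ 0.1143.

4/35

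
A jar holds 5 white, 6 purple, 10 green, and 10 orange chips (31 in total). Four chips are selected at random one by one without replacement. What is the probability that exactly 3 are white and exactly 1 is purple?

12/6293

Unordered draws without replacement: count favorable combinations over C(31,4).
Favorable = C(5,3) · C(6,1) · C(10,0) · C(10,0) = 60; total = C(31,4) = 31465.
P = 60/31465 = 12/6293 ≈ 0.0019.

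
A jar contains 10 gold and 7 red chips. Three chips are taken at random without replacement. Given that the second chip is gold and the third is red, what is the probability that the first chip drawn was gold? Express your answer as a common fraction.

3/5

P(first=gold and the second chip is gold and the third is red) = (10/17)·(9/16)·(7/15) = 21/136.
P(E) = Σ over first color = 21/136 + 7/68 = 35/136.
By Bayes, P(first=gold | E) = 21/136 / 35/136 = 3/5 ≈ 0.6000.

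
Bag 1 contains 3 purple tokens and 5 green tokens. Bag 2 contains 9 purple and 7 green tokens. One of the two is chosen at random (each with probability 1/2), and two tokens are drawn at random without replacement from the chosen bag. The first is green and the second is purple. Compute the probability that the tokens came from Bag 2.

49/99

P(E | Bag 1) = 15/56; P(E | Bag 2) = 21/80.
P(E) = 1/2·15/56 + 1/2·21/80 = 297/1120.
By Bayes' rule, P(Bag 2 | E) = 21/160 / 297/1120 = 49/99 ≈ 0.4949.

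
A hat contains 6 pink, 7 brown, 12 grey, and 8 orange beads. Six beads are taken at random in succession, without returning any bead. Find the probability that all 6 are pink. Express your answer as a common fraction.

Unordered draws without replacement: count favorable combinations over C(33,6).
Favorable = C(6,6) · C(7,0) · C(12,0) · C(8,0) = 1; total = C(33,6) = 1107568.
P = 1/1107568 = 1/1107568 ≈ 0.0000.

1/1107568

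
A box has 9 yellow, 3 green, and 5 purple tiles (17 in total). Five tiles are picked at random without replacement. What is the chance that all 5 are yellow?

Unordered draws without replacement: count favorable combinations over C(17,5).
Favorable = C(9,5) · C(3,0) · C(5,0) = 126; total = C(17,5) = 6188.
P = 126/6188 = 9/442 ≈ 0.0204.

9/442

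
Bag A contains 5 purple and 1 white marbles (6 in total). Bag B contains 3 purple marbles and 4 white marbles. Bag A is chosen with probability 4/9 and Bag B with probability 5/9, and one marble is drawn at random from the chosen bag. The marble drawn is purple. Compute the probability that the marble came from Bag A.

14/23

P(purple | Bag A) = 5/6; P(purple | Bag B) = 3/7.
P(purple) = 4/9·5/6 + 5/9·3/7 = 115/189.
By Bayes' rule, P(Bag A | purple) = 10/27 / 115/189 = 14/23 ≈ 0.6087.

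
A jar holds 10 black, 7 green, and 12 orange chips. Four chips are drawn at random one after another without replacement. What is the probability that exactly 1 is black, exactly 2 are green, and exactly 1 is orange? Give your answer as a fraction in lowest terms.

40/377

Unordered draws without replacement: count favorable combinations over C(29,4).
Favorable = C(10,1) · C(7,2) · C(12,1) = 2520; total = C(29,4) = 23751.
P = 2520/23751 = 40/377 ≈ 0.1061.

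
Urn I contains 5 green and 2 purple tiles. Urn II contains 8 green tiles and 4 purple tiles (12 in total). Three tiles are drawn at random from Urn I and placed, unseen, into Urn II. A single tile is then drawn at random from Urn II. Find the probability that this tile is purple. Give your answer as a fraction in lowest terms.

34/105

Condition on how many of the transferred tiles are purple (from Urn I: 2 purple of 7; then Urn II has 15 total).
  0 purple: C(2,0)C(5,3)/C(7,3) = 2/7; then P = 4/15
  1 purple: C(2,1)C(5,2)/C(7,3) = 4/7; then P = 5/15
  2 purple: C(2,2)C(5,1)/C(7,3) = 1/7; then P = 6/15
P(purple from Urn II) = 34/105 ≈ 0.3238.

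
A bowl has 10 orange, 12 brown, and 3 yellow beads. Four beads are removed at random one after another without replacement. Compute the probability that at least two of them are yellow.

Sum the hypergeometric tail for j = 2,…,3 yellow beads.
Favorable = C(3,2)·C(22,2) + C(3,3)·C(22,1) = 715; total = C(25,4) = 12650.
P = 715/12650 = 13/230 ≈ 0.0565.

13/230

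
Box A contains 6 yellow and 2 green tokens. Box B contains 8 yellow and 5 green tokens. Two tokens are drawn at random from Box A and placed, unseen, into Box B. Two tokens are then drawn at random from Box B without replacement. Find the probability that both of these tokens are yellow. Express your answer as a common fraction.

227/588

Condition on how many of the transferred tokens are yellow (from Box A: 6 yellow of 8; then Box B has 15 total).
  0 yellow: C(6,0)C(2,2)/C(8,2) = 1/28; then P = C(8,2)/C(15,2) = 4/15
  1 yellow: C(6,1)C(2,1)/C(8,2) = 3/7; then P = C(9,2)/C(15,2) = 12/35
  2 yellow: C(6,2)C(2,0)/C(8,2) = 15/28; then P = C(10,2)/C(15,2) = 3/7
P(both yellow) = 227/588 ≈ 0.3861.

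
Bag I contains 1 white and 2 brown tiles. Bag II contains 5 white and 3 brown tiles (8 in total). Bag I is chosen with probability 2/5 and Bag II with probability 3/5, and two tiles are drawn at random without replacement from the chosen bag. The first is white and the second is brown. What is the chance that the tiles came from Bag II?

P(E | Bag I) = 1/3; P(E | Bag II) = 15/56.
P(E) = 2/5·1/3 + 3/5·15/56 = 247/840.
By Bayes' rule, P(Bag II | E) = 9/56 / 247/840 = 135/247 ≈ 0.5466.

135/247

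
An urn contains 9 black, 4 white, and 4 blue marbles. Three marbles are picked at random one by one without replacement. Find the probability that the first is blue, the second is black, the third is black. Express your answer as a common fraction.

6/85

Multiply the conditional probability of each draw in order, without replacement, so each draw removes one from its color and from the total.
P = (4/17) · (9/16) · (8/15) = 6/85 ≈ 0.0706.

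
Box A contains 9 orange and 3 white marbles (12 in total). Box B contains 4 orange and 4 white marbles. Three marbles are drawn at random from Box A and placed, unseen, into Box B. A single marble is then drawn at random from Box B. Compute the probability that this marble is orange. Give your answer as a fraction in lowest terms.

Condition on how many of the transferred marbles are orange (from Box A: 9 orange of 12; then Box B has 11 total).
  0 orange: C(9,0)C(3,3)/C(12,3) = 1/220; then P = 4/11
  1 orange: C(9,1)C(3,2)/C(12,3) = 27/220; then P = 5/11
  2 orange: C(9,2)C(3,1)/C(12,3) = 27/55; then P = 6/11
  3 orange: C(9,3)C(3,0)/C(12,3) = 21/55; then P = 7/11
P(orange from Box B) = 25/44 ≈ 0.5682.

25/44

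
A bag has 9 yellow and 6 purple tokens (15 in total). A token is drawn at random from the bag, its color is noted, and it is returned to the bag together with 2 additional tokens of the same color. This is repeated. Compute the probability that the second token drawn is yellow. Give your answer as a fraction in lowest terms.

Condition on the first draw. If first is yellow (prob 9/15), second-yellow has prob (11)/(17); if not (prob 6/15), it has prob 9/(17).
P = (9/15)·(11/17) + (6/15)·(9/17) = 3/5 ≈ 0.6000.

3/5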